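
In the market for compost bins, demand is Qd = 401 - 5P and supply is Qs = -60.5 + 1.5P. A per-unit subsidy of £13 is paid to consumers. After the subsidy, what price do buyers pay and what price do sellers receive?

Buyers pay £68; sellers receive £81

Pre-subsidy: 401 - 5P = -60.5 + 1.5P gives P* = 71, Q* = 46.
With the rebate, buyers effectively pay Pb = Ps − 13, where Ps is the price sellers receive.
Demand in terms of Ps becomes Qd = 401 − 5(Ps − 13) = 466 - 5Ps. Setting this equal to supply: 466 - 5Ps = -60.5 + 1.5Ps, so Ps = 81.
Buyers pay Pb = 81 − 13 = 68; Q' = -60.5 + 1.5·81 = 61.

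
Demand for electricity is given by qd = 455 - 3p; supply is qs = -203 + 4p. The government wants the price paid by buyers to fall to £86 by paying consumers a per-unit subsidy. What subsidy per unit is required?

Required subsidy s = £14 per unit

At a buyer price of 86, quantity demanded is 455 − 3·86 = 197.
Sellers supply 197 only when they receive ps with -203 + 4·ps = 197, i.e. ps = 100.
s = ps − pb = 100 − 86 = 14.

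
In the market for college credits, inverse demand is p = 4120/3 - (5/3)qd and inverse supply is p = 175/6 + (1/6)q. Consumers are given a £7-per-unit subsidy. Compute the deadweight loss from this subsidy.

Deadweight loss = 147/11

Pre-subsidy: 4120/3 - (5/3)q = 175/6 + (1/6)q gives q* = 8065/11 and p* = 1665/11.
With the rebate, buyers effectively pay pb = ps − 7, where ps is the price sellers receive.
On the curves, pb = 4120/3 - (5/3)q and ps = 175/6 + (1/6)q; the wedge ps − pb = 7 gives 175/6 + (1/6)q − (4120/3 - (5/3)q) = 7, so q' = 737.
Then pb = 4120/3 − (5/3)·737 = 145 and ps = 175/6 + (1/6)·737 = 152.
The subsidy expands output by 737 − 8065/11 = 42/11 past the efficient level; on those units the gap between marginal cost and willingness to pay runs from 0 up to 7.
DWL = ½ × 7 × 42/11 = 147/11.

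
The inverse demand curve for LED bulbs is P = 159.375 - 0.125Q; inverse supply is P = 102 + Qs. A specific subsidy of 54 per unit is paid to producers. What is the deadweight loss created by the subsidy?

Pre-subsidy: 159.375 - 0.125Q = 102 + Q gives Q* = 51 and P* = 153.
With the subsidy, sellers receive Ps = Pb + 54 for each unit, where Pb is the price buyers pay.
On the curves, Pb = 159.375 - 0.125Q and Ps = 102 + Q; the wedge Ps − Pb = 54 gives 102 + Q − (159.375 - 0.125Q) = 54, so Q' = 99.
Then Pb = 159.375 − 0.125·99 = 147 and Ps = 102 + 1·99 = 201.
The subsidy expands output by 99 − 51 = 48 past the efficient level; on those units the gap between marginal cost and willingness to pay runs from 0 up to 54.
DWL = ½ × 54 × 48 = 1296.

Deadweight loss = 1296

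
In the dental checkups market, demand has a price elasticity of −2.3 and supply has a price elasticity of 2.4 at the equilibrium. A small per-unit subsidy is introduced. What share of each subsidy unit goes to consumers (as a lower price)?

For a small subsidy around the equilibrium, the benefit split depends on the relative slopes, which at a point are proportional to the elasticities.
Buyer share = εs/(εs + |εd|) = 2.4/(2.4 + 2.3) = 24/47; seller share = |εd|/(εs + |εd|) = 23/47.

Consumer share = 24/47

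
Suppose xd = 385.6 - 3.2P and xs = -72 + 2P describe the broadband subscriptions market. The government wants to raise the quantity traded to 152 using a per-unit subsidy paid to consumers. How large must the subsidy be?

Required subsidy s = 39 per unit

At x = 152, invert demand for the buyer price: Pb = (385.6 − 152)/3.2 = 73; invert supply for the seller price: Ps = (152 − (-72))/2 = 112.
The subsidy must fill the gap: s = Ps − Pb = 112 − 73 = 39.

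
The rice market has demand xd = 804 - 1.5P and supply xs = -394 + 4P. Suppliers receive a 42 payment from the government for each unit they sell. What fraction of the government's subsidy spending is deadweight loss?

Pre-subsidy: 804 - 1.5P = -394 + 4P gives P* = 2396/11, x* = 5250/11.
With the subsidy, sellers receive Ps = Pb + 42 for each unit, where Pb is the price buyers pay.
Supply in terms of Pb becomes xs = -394 + 4(Pb + 42) = -226 + 4Pb. Setting this equal to demand: 804 - 1.5Pb = -226 + 4Pb, so Pb = 2060/11.
Sellers receive Ps = 2060/11 + 42 = 2522/11; x' = 804 − 1.5·(2060/11) = 5754/11.
ΔCS = ½(5250/11 + 5754/11)(2396/11 − 2060/11) = 1848672/121; ΔPS = ½(5250/11 + 5754/11)(2522/11 − 2396/11) = 693252/121.
Government spending = 42 × 5754/11 = 241668/11.
DWL = ½ × 42 × (5754/11 − 5250/11) = 10584/11; fraction = (10584/11) / (241668/11) = 6/137.

DWL / government spending = 6/137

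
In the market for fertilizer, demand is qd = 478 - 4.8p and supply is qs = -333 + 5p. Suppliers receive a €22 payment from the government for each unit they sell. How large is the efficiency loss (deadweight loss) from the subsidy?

Deadweight loss = 29040/49

Pre-subsidy: 478 - 4.8p = -333 + 5p gives p* = 4055/49, q* = 3958/49.
With the subsidy, sellers receive ps = pb + 22 for each unit, where pb is the price buyers pay.
Supply in terms of pb becomes qs = -333 + 5(pb + 22) = -223 + 5pb. Setting this equal to demand: 478 - 4.8pb = -223 + 5pb, so pb = 3505/49.
Sellers receive ps = 3505/49 + 22 = 4583/49; q' = 478 − 4.8·(3505/49) = 6598/49.
The subsidy expands output by 6598/49 − 3958/49 = 2640/49 past the efficient level; on those units the gap between marginal cost and willingness to pay runs from 0 up to 22.
DWL = ½ × 22 × 2640/49 = 29040/49.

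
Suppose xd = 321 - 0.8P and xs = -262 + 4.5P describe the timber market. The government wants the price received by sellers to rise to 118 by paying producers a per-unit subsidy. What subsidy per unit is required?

Required subsidy s = 53 per unit

At a seller price of 118, quantity supplied is -262 + 4.5·118 = 269.
Buyers absorb 269 only when they pay Pb with 321 − 0.8·Pb = 269, i.e. Pb = 65.
s = Ps − Pb = 118 − 65 = 53.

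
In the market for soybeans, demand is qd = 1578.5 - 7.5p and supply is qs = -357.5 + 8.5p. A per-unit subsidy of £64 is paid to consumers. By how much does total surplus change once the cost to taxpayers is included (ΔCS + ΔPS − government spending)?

Pre-subsidy: 1578.5 - 7.5p = -357.5 + 8.5p gives p* = 121, q* = 671.
With the rebate, buyers effectively pay pb = ps − 64, where ps is the price sellers receive.
Demand in terms of ps becomes qd = 1578.5 − 7.5(ps − 64) = 2058.5 - 7.5ps. Setting this equal to supply: 2058.5 - 7.5ps = -357.5 + 8.5ps, so ps = 151.
Buyers pay pb = 151 − 64 = 87; q' = -357.5 + 8.5·151 = 926.
ΔCS = ½(671 + 926)(121 − 87) = 27149; ΔPS = ½(671 + 926)(151 − 121) = 23955.
Government spending = 64 × 926 = 59264.
Net change = 27149 + 23955 − 59264 = -8160. The loss equals the DWL triangle ½·64·255.

Net change in total surplus = -£8160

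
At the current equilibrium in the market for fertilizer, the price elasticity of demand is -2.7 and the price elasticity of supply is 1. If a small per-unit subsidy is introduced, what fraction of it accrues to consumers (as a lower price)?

For a small subsidy around the equilibrium, the benefit split depends on the relative slopes, which at a point are proportional to the elasticities.
Buyer share = εs/(εs + |εd|) = 1/(1 + 2.7) = 10/37; seller share = |εd|/(εs + |εd|) = 27/37.

Consumer share = 10/37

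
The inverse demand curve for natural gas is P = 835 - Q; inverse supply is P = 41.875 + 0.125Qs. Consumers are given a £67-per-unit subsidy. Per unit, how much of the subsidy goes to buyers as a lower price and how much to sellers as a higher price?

Pre-subsidy: 835 - Q = 41.875 + 0.125Q gives Q* = 705 and P* = 130.
With the rebate, buyers effectively pay Pb = Ps − 67, where Ps is the price sellers receive.
On the curves, Pb = 835 - Q and Ps = 41.875 + 0.125Q; the wedge Ps − Pb = 67 gives 41.875 + 0.125Q − (835 - Q) = 67, so Q' = 6881/9.
Then Pb = 835 − 1·(6881/9) = 634/9 and Ps = 41.875 + 0.125·(6881/9) = 1237/9.
Buyers' price falls by P* − Pb = 130 − 634/9 = 536/9; sellers' price rises by Ps − P* = 1237/9 − 130 = 67/9.

Buyers gain 536/9 per unit; sellers gain 67/9 per unit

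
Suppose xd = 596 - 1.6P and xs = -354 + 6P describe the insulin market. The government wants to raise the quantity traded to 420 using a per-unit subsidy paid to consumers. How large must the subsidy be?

Required subsidy s = 19 per unit

At x = 420, invert demand for the buyer price: Pb = (596 − 420)/1.6 = 110; invert supply for the seller price: Ps = (420 − (-354))/6 = 129.
The subsidy must fill the gap: s = Ps − Pb = 129 − 110 = 19.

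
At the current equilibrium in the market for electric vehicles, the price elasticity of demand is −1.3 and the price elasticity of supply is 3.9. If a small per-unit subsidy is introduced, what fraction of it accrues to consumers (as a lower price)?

For a small subsidy around the equilibrium, the benefit split depends on the relative slopes, which at a point are proportional to the elasticities.
Buyer share = εs/(εs + |εd|) = 3.9/(3.9 + 1.3) = 0.75; seller share = |εd|/(εs + |εd|) = 0.25.

Consumer share = 0.75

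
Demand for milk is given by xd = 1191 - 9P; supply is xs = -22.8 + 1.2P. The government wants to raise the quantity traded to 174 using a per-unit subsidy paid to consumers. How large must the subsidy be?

At x = 174, invert demand for the buyer price: Pb = (1191 − 174)/9 = 113; invert supply for the seller price: Ps = (174 − (-22.8))/1.2 = 164.
The subsidy must fill the gap: s = Ps − Pb = 164 − 113 = 51.

Required subsidy s = 51 per unit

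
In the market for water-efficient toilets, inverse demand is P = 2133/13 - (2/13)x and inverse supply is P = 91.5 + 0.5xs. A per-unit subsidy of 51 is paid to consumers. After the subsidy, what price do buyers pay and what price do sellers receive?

Buyers pay 135; sellers receive 186

Pre-subsidy: 2133/13 - (2/13)x = 91.5 + 0.5x gives x* = 111 and P* = 147.
With the rebate, buyers effectively pay Pb = Ps − 51, where Ps is the price sellers receive.
On the curves, Pb = 2133/13 - (2/13)x and Ps = 91.5 + 0.5x; the wedge Ps − Pb = 51 gives 91.5 + 0.5x − (2133/13 - (2/13)x) = 51, so x' = 189.
Then Pb = 2133/13 − (2/13)·189 = 135 and Ps = 91.5 + 0.5·189 = 186.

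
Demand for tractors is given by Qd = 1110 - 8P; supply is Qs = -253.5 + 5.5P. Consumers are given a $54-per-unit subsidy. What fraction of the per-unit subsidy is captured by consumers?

Consumer share = 11/27

Pre-subsidy: 1110 - 8P = -253.5 + 5.5P gives P* = 101, Q* = 302.
With the rebate, buyers effectively pay Pb = Ps − 54, where Ps is the price sellers receive.
Demand in terms of Ps becomes Qd = 1110 − 8(Ps − 54) = 1542 - 8Ps. Setting this equal to supply: 1542 - 8Ps = -253.5 + 5.5Ps, so Ps = 133.
Buyers pay Pb = 133 − 54 = 79; Q' = -253.5 + 5.5·133 = 478.
Buyers' price falls by P* − Pb = 101 − 79 = 22; sellers' price rises by Ps − P* = 133 − 101 = 32.
So consumers capture 22/54 = 11/27 of each unit of subsidy.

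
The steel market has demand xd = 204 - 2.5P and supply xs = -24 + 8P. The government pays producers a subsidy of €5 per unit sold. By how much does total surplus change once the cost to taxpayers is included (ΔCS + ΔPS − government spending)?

Pre-subsidy: 204 - 2.5P = -24 + 8P gives P* = 152/7, x* = 1048/7.
With the subsidy, sellers receive Ps = Pb + 5 for each unit, where Pb is the price buyers pay.
Supply in terms of Pb becomes xs = -24 + 8(Pb + 5) = 16 + 8Pb. Setting this equal to demand: 204 - 2.5Pb = 16 + 8Pb, so Pb = 376/21.
Sellers receive Ps = 376/21 + 5 = 481/21; x' = 204 − 2.5·(376/21) = 3344/21.
ΔCS = ½(1048/7 + 3344/21)(152/7 − 376/21) = 259520/441; ΔPS = ½(1048/7 + 3344/21)(481/21 − 152/7) = 81100/441.
Government spending = 5 × 3344/21 = 16720/21.
Net change = 259520/441 + 81100/441 − 16720/21 = -500/21. The loss equals the DWL triangle ½·5·200/21.

Net change in total surplus = -500/21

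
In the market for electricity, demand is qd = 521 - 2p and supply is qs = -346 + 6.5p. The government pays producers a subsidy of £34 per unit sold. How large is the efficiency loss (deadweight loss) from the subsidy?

Deadweight loss = £884

Pre-subsidy: 521 - 2p = -346 + 6.5p gives p* = 102, q* = 317.
With the subsidy, sellers receive ps = pb + 34 for each unit, where pb is the price buyers pay.
Supply in terms of pb becomes qs = -346 + 6.5(pb + 34) = -125 + 6.5pb. Setting this equal to demand: 521 - 2pb = -125 + 6.5pb, so pb = 76.
Sellers receive ps = 76 + 34 = 110; q' = 521 − 2·76 = 369.
The subsidy expands output by 369 − 317 = 52 past the efficient level; on those units the gap between marginal cost and willingness to pay runs from 0 up to 34.
DWL = ½ × 34 × 52 = 884.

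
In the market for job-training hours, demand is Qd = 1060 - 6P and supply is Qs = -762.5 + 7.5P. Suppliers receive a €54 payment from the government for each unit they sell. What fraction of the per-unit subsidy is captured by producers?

Producer share = 4/9

Pre-subsidy: 1060 - 6P = -762.5 + 7.5P gives P* = 135, Q* = 250.
With the subsidy, sellers receive Ps = Pb + 54 for each unit, where Pb is the price buyers pay.
Supply in terms of Pb becomes Qs = -762.5 + 7.5(Pb + 54) = -357.5 + 7.5Pb. Setting this equal to demand: 1060 - 6Pb = -357.5 + 7.5Pb, so Pb = 105.
Sellers receive Ps = 105 + 54 = 159; Q' = 1060 − 6·105 = 430.
Buyers' price falls by P* − Pb = 135 − 105 = 30; sellers' price rises by Ps − P* = 159 − 135 = 24.
So producers capture 24/54 = 4/9 of each unit of subsidy.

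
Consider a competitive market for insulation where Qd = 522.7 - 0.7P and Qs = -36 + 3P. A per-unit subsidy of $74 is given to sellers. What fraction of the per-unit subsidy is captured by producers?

Pre-subsidy: 522.7 - 0.7P = -36 + 3P gives P* = 151, Q* = 417.
With the subsidy, sellers receive Ps = Pb + 74 for each unit, where Pb is the price buyers pay.
Supply in terms of Pb becomes Qs = -36 + 3(Pb + 74) = 186 + 3Pb. Setting this equal to demand: 522.7 - 0.7Pb = 186 + 3Pb, so Pb = 91.
Sellers receive Ps = 91 + 74 = 165; Q' = 522.7 − 0.7·91 = 459.
Buyers' price falls by P* − Pb = 151 − 91 = 60; sellers' price rises by Ps − P* = 165 − 151 = 14.
So producers capture 14/74 = 7/37 of each unit of subsidy.

Producer share = 7/37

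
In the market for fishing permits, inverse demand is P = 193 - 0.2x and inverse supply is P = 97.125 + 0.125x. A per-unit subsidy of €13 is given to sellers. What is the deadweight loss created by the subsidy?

Pre-subsidy: 193 - 0.2x = 97.125 + 0.125x gives x* = 295 and P* = 134.
With the subsidy, sellers receive Ps = Pb + 13 for each unit, where Pb is the price buyers pay.
On the curves, Pb = 193 - 0.2x and Ps = 97.125 + 0.125x; the wedge Ps − Pb = 13 gives 97.125 + 0.125x − (193 - 0.2x) = 13, so x' = 335.
Then Pb = 193 − 0.2·335 = 126 and Ps = 97.125 + 0.125·335 = 139.
The subsidy expands output by 335 − 295 = 40 past the efficient level; on those units the gap between marginal cost and willingness to pay runs from 0 up to 13.
DWL = ½ × 13 × 40 = 260.

Deadweight loss = €260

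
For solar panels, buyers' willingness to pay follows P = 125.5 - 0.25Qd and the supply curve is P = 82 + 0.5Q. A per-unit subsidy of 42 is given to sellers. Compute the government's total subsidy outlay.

Pre-subsidy: 125.5 - 0.25Q = 82 + 0.5Q gives Q* = 58 and P* = 111.
With the subsidy, sellers receive Ps = Pb + 42 for each unit, where Pb is the price buyers pay.
On the curves, Pb = 125.5 - 0.25Q and Ps = 82 + 0.5Q; the wedge Ps − Pb = 42 gives 82 + 0.5Q − (125.5 - 0.25Q) = 42, so Q' = 114.
Then Pb = 125.5 − 0.25·114 = 97 and Ps = 82 + 0.5·114 = 139.
Government outlay = subsidy × quantity = 42 × 114 = 4788.

Government cost = 4788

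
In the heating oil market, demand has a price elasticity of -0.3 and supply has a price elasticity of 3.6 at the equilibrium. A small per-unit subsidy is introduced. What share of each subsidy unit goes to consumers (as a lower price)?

For a small subsidy around the equilibrium, the benefit split depends on the relative slopes, which at a point are proportional to the elasticities.
Buyer share = εs/(εs + |εd|) = 3.6/(3.6 + 0.3) = 12/13; seller share = |εd|/(εs + |εd|) = 1/13.

Consumer share = 12/13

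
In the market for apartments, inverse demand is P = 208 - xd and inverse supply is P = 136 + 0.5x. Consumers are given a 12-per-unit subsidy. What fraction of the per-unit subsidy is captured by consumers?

Consumer share = 2/3

Pre-subsidy: 208 - x = 136 + 0.5x gives x* = 48 and P* = 160.
With the rebate, buyers effectively pay Pb = Ps − 12, where Ps is the price sellers receive.
On the curves, Pb = 208 - x and Ps = 136 + 0.5x; the wedge Ps − Pb = 12 gives 136 + 0.5x − (208 - x) = 12, so x' = 56.
Then Pb = 208 − 1·56 = 152 and Ps = 136 + 0.5·56 = 164.
Buyers' price falls by P* − Pb = 160 − 152 = 8; sellers' price rises by Ps − P* = 164 − 160 = 4.
So consumers capture 8/12 = 2/3 of each unit of subsidy.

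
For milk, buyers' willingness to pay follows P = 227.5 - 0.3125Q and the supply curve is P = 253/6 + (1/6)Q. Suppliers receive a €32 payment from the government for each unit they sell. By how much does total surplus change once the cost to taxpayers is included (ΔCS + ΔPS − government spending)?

Net change in total surplus = -24576/23

Pre-subsidy: 227.5 - 0.3125Q = 253/6 + (1/6)Q gives Q* = 8896/23 and P* = 4905/46.
With the subsidy, sellers receive Ps = Pb + 32 for each unit, where Pb is the price buyers pay.
On the curves, Pb = 227.5 - 0.3125Q and Ps = 253/6 + (1/6)Q; the wedge Ps − Pb = 32 gives 253/6 + (1/6)Q − (227.5 - 0.3125Q) = 32, so Q' = 10432/23.
Then Pb = 227.5 − 0.3125·(10432/23) = 3945/46 and Ps = 253/6 + (1/6)·(10432/23) = 5417/46.
ΔCS = ½(8896/23 + 10432/23)(4905/46 − 3945/46) = 4638720/529; ΔPS = ½(8896/23 + 10432/23)(5417/46 − 4905/46) = 2473984/529.
Government spending = 32 × 10432/23 = 333824/23.
Net change = 4638720/529 + 2473984/529 − 333824/23 = -24576/23. The loss equals the DWL triangle ½·32·1536/23.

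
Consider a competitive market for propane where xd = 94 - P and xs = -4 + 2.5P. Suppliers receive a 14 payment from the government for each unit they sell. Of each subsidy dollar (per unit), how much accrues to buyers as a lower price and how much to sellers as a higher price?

Buyers gain 10 per unit; sellers gain 4 per unit

Pre-subsidy: 94 - P = -4 + 2.5P gives P* = 28, x* = 66.
With the subsidy, sellers receive Ps = Pb + 14 for each unit, where Pb is the price buyers pay.
Supply in terms of Pb becomes xs = -4 + 2.5(Pb + 14) = 31 + 2.5Pb. Setting this equal to demand: 94 - Pb = 31 + 2.5Pb, so Pb = 18.
Sellers receive Ps = 18 + 14 = 32; x' = 94 − 1·18 = 76.
Buyers' price falls by P* − Pb = 28 − 18 = 10; sellers' price rises by Ps − P* = 32 − 28 = 4.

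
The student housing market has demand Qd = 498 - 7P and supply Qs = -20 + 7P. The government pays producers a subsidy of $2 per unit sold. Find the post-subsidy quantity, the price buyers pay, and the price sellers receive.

Q' = 246; buyers pay $36; sellers receive $38

Pre-subsidy: 498 - 7P = -20 + 7P gives P* = 37, Q* = 239.
With the subsidy, sellers receive Ps = Pb + 2 for each unit, where Pb is the price buyers pay.
Supply in terms of Pb becomes Qs = -20 + 7(Pb + 2) = -6 + 7Pb. Setting this equal to demand: 498 - 7Pb = -6 + 7Pb, so Pb = 36.
Sellers receive Ps = 36 + 2 = 38; Q' = 498 − 7·36 = 246.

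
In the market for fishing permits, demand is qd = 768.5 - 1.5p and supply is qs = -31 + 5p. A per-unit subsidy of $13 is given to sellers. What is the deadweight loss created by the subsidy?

Pre-subsidy: 768.5 - 1.5p = -31 + 5p gives p* = 123, q* = 584.
With the subsidy, sellers receive ps = pb + 13 for each unit, where pb is the price buyers pay.
Supply in terms of pb becomes qs = -31 + 5(pb + 13) = 34 + 5pb. Setting this equal to demand: 768.5 - 1.5pb = 34 + 5pb, so pb = 113.
Sellers receive ps = 113 + 13 = 126; q' = 768.5 − 1.5·113 = 599.
The subsidy expands output by 599 − 584 = 15 past the efficient level; on those units the gap between marginal cost and willingness to pay runs from 0 up to 13.
DWL = ½ × 13 × 15 = 97.5.

Deadweight loss = $97.5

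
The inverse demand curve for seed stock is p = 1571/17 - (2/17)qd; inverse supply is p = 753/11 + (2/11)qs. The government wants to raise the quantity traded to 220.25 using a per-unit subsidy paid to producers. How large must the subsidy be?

At q = 220.25, from the demand curve buyers pay pb = 1571/17 − (2/17)·220.25 = 66.5; from the supply curve sellers need ps = 753/11 + (2/11)·220.25 = 108.5.
The subsidy must fill the gap: s = ps − pb = 108.5 − 66.5 = 42.

Required subsidy s = 42 per unit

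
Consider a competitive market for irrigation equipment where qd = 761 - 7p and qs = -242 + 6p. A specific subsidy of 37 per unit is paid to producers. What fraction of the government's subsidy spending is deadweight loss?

Pre-subsidy: 761 - 7p = -242 + 6p gives p* = 1003/13, q* = 2872/13.
With the subsidy, sellers receive ps = pb + 37 for each unit, where pb is the price buyers pay.
Supply in terms of pb becomes qs = -242 + 6(pb + 37) = -20 + 6pb. Setting this equal to demand: 761 - 7pb = -20 + 6pb, so pb = 781/13.
Sellers receive ps = 781/13 + 37 = 1262/13; q' = 761 − 7·(781/13) = 4426/13.
ΔCS = ½(2872/13 + 4426/13)(1003/13 − 781/13) = 810078/169; ΔPS = ½(2872/13 + 4426/13)(1262/13 − 1003/13) = 945091/169.
Government spending = 37 × 4426/13 = 163762/13.
DWL = ½ × 37 × (4426/13 − 2872/13) = 28749/13; fraction = (28749/13) / (163762/13) = 777/4426.

DWL / government spending = 777/4426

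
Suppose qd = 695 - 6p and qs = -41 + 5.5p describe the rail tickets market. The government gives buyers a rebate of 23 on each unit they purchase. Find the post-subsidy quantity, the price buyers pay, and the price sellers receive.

q' = 377; buyers pay 53; sellers receive 76

Pre-subsidy: 695 - 6p = -41 + 5.5p gives p* = 64, q* = 311.
With the rebate, buyers effectively pay pb = ps − 23, where ps is the price sellers receive.
Demand in terms of ps becomes qd = 695 − 6(ps − 23) = 833 - 6ps. Setting this equal to supply: 833 - 6ps = -41 + 5.5ps, so ps = 76.
Buyers pay pb = 76 − 23 = 53; q' = -41 + 5.5·76 = 377.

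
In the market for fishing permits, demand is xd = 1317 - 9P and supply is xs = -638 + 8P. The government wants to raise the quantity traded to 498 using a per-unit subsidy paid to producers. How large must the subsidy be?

Required subsidy s = 51 per unit

At x = 498, invert demand for the buyer price: Pb = (1317 − 498)/9 = 91; invert supply for the seller price: Ps = (498 − (-638))/8 = 142.
The subsidy must fill the gap: s = Ps − Pb = 142 − 91 = 51.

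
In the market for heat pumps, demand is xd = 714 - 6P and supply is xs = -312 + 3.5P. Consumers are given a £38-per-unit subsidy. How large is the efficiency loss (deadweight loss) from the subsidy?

Deadweight loss = £1596

Pre-subsidy: 714 - 6P = -312 + 3.5P gives P* = 108, x* = 66.
With the rebate, buyers effectively pay Pb = Ps − 38, where Ps is the price sellers receive.
Demand in terms of Ps becomes xd = 714 − 6(Ps − 38) = 942 - 6Ps. Setting this equal to supply: 942 - 6Ps = -312 + 3.5Ps, so Ps = 132.
Buyers pay Pb = 132 − 38 = 94; x' = -312 + 3.5·132 = 150.
The subsidy expands output by 150 − 66 = 84 past the efficient level; on those units the gap between marginal cost and willingness to pay runs from 0 up to 38.
DWL = ½ × 38 × 84 = 1596.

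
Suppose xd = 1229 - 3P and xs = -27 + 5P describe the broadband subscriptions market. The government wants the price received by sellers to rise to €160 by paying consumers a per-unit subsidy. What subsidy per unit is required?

At a seller price of 160, quantity supplied is -27 + 5·160 = 773.
Buyers absorb 773 only when they pay Pb with 1229 − 3·Pb = 773, i.e. Pb = 152.
s = Ps − Pb = 160 − 152 = 8.

Required subsidy s = €8 per unit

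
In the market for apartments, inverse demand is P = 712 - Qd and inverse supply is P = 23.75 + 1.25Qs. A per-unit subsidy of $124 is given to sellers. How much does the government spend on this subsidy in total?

Pre-subsidy: 712 - Q = 23.75 + 1.25Q gives Q* = 2753/9 and P* = 3655/9.
With the subsidy, sellers receive Ps = Pb + 124 for each unit, where Pb is the price buyers pay.
On the curves, Pb = 712 - Q and Ps = 23.75 + 1.25Q; the wedge Ps − Pb = 124 gives 23.75 + 1.25Q − (712 - Q) = 124, so Q' = 361.
Then Pb = 712 − 1·361 = 351 and Ps = 23.75 + 1.25·361 = 475.
Government outlay = subsidy × quantity = 124 × 361 = 44764.

Government cost = $44764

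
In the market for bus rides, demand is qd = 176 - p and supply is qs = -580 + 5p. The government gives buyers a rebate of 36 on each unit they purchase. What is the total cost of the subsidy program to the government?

Pre-subsidy: 176 - p = -580 + 5p gives p* = 126, q* = 50.
With the rebate, buyers effectively pay pb = ps − 36, where ps is the price sellers receive.
Demand in terms of ps becomes qd = 176 − 1(ps − 36) = 212 - ps. Setting this equal to supply: 212 - ps = -580 + 5ps, so ps = 132.
Buyers pay pb = 132 − 36 = 96; q' = -580 + 5·132 = 80.
Government outlay = subsidy × quantity = 36 × 80 = 2880.

Government cost = 2880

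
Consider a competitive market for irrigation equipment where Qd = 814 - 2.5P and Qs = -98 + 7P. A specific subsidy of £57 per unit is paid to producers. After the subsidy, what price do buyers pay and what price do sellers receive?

Buyers pay £54; sellers receive £111

Pre-subsidy: 814 - 2.5P = -98 + 7P gives P* = 96, Q* = 574.
With the subsidy, sellers receive Ps = Pb + 57 for each unit, where Pb is the price buyers pay.
Supply in terms of Pb becomes Qs = -98 + 7(Pb + 57) = 301 + 7Pb. Setting this equal to demand: 814 - 2.5Pb = 301 + 7Pb, so Pb = 54.
Sellers receive Ps = 54 + 57 = 111; Q' = 814 − 2.5·54 = 679.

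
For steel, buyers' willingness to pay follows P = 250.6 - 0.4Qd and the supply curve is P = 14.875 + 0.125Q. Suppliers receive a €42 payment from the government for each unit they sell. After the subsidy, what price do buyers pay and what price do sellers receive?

Buyers pay €39; sellers receive €81

Pre-subsidy: 250.6 - 0.4Q = 14.875 + 0.125Q gives Q* = 449 and P* = 71.
With the subsidy, sellers receive Ps = Pb + 42 for each unit, where Pb is the price buyers pay.
On the curves, Pb = 250.6 - 0.4Q and Ps = 14.875 + 0.125Q; the wedge Ps − Pb = 42 gives 14.875 + 0.125Q − (250.6 - 0.4Q) = 42, so Q' = 529.
Then Pb = 250.6 − 0.4·529 = 39 and Ps = 14.875 + 0.125·529 = 81.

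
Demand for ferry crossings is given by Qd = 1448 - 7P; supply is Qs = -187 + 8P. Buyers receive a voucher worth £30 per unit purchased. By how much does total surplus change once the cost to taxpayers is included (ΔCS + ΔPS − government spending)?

Pre-subsidy: 1448 - 7P = -187 + 8P gives P* = 109, Q* = 685.
With the rebate, buyers effectively pay Pb = Ps − 30, where Ps is the price sellers receive.
Demand in terms of Ps becomes Qd = 1448 − 7(Ps − 30) = 1658 - 7Ps. Setting this equal to supply: 1658 - 7Ps = -187 + 8Ps, so Ps = 123.
Buyers pay Pb = 123 − 30 = 93; Q' = -187 + 8·123 = 797.
ΔCS = ½(685 + 797)(109 − 93) = 11856; ΔPS = ½(685 + 797)(123 − 109) = 10374.
Government spending = 30 × 797 = 23910.
Net change = 11856 + 10374 − 23910 = -1680. The loss equals the DWL triangle ½·30·112.

Net change in total surplus = -£1680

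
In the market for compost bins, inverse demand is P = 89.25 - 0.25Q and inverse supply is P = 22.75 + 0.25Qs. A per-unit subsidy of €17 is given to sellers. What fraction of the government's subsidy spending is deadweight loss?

Pre-subsidy: 89.25 - 0.25Q = 22.75 + 0.25Q gives Q* = 133 and P* = 56.
With the subsidy, sellers receive Ps = Pb + 17 for each unit, where Pb is the price buyers pay.
On the curves, Pb = 89.25 - 0.25Q and Ps = 22.75 + 0.25Q; the wedge Ps − Pb = 17 gives 22.75 + 0.25Q − (89.25 - 0.25Q) = 17, so Q' = 167.
Then Pb = 89.25 − 0.25·167 = 47.5 and Ps = 22.75 + 0.25·167 = 64.5.
ΔCS = ½(133 + 167)(56 − 47.5) = 1275; ΔPS = ½(133 + 167)(64.5 − 56) = 1275.
Government spending = 17 × 167 = 2839.
DWL = ½ × 17 × (167 − 133) = 289; fraction = 289 / 2839 = 17/167.

DWL / government spending = 17/167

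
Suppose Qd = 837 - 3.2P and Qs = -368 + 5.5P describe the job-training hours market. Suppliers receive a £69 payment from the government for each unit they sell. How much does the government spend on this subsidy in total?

Government cost = 1067269/29

Pre-subsidy: 837 - 3.2P = -368 + 5.5P gives P* = 12050/87, Q* = 34259/87.
With the subsidy, sellers receive Ps = Pb + 69 for each unit, where Pb is the price buyers pay.
Supply in terms of Pb becomes Qs = -368 + 5.5(Pb + 69) = 11.5 + 5.5Pb. Setting this equal to demand: 837 - 3.2Pb = 11.5 + 5.5Pb, so Pb = 8255/87.
Sellers receive Ps = 8255/87 + 69 = 14258/87; Q' = 837 − 3.2·(8255/87) = 46403/87.
Government outlay = subsidy × quantity = 69 × 46403/87 = 1067269/29.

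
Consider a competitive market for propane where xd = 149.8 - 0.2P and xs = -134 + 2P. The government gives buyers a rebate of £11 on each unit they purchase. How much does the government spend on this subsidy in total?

Government cost = £1386

Pre-subsidy: 149.8 - 0.2P = -134 + 2P gives P* = 129, x* = 124.
With the rebate, buyers effectively pay Pb = Ps − 11, where Ps is the price sellers receive.
Demand in terms of Ps becomes xd = 149.8 − 0.2(Ps − 11) = 152 - 0.2Ps. Setting this equal to supply: 152 - 0.2Ps = -134 + 2Ps, so Ps = 130.
Buyers pay Pb = 130 − 11 = 119; x' = -134 + 2·130 = 126.
Government outlay = subsidy × quantity = 11 × 126 = 1386.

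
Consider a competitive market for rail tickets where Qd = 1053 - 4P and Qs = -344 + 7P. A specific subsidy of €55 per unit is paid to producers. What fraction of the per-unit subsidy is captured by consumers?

Pre-subsidy: 1053 - 4P = -344 + 7P gives P* = 127, Q* = 545.
With the subsidy, sellers receive Ps = Pb + 55 for each unit, where Pb is the price buyers pay.
Supply in terms of Pb becomes Qs = -344 + 7(Pb + 55) = 41 + 7Pb. Setting this equal to demand: 1053 - 4Pb = 41 + 7Pb, so Pb = 92.
Sellers receive Ps = 92 + 55 = 147; Q' = 1053 − 4·92 = 685.
Buyers' price falls by P* − Pb = 127 − 92 = 35; sellers' price rises by Ps − P* = 147 − 127 = 20.
So consumers capture 35/55 = 7/11 of each unit of subsidy.

Consumer share = 7/11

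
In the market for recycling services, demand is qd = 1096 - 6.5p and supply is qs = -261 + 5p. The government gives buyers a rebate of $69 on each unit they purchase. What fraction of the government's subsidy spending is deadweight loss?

DWL / government spending = 195/1048

Pre-subsidy: 1096 - 6.5p = -261 + 5p gives p* = 118, q* = 329.
With the rebate, buyers effectively pay pb = ps − 69, where ps is the price sellers receive.
Demand in terms of ps becomes qd = 1096 − 6.5(ps − 69) = 1544.5 - 6.5ps. Setting this equal to supply: 1544.5 - 6.5ps = -261 + 5ps, so ps = 157.
Buyers pay pb = 157 − 69 = 88; q' = -261 + 5·157 = 524.
ΔCS = ½(329 + 524)(118 − 88) = 12795; ΔPS = ½(329 + 524)(157 − 118) = 16633.5.
Government spending = 69 × 524 = 36156.
DWL = ½ × 69 × (524 − 329) = 6727.5; fraction = 6727.5 / 36156 = 195/1048.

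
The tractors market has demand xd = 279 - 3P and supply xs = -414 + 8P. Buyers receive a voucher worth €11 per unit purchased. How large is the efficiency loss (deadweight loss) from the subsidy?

Pre-subsidy: 279 - 3P = -414 + 8P gives P* = 63, x* = 90.
With the rebate, buyers effectively pay Pb = Ps − 11, where Ps is the price sellers receive.
Demand in terms of Ps becomes xd = 279 − 3(Ps − 11) = 312 - 3Ps. Setting this equal to supply: 312 - 3Ps = -414 + 8Ps, so Ps = 66.
Buyers pay Pb = 66 − 11 = 55; x' = -414 + 8·66 = 114.
The subsidy expands output by 114 − 90 = 24 past the efficient level; on those units the gap between marginal cost and willingness to pay runs from 0 up to 11.
DWL = ½ × 11 × 24 = 132.

Deadweight loss = €132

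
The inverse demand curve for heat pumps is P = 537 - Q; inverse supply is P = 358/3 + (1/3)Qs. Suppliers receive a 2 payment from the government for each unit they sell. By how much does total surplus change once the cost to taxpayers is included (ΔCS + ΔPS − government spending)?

Pre-subsidy: 537 - Q = 358/3 + (1/3)Q gives Q* = 313.25 and P* = 223.75.
With the subsidy, sellers receive Ps = Pb + 2 for each unit, where Pb is the price buyers pay.
On the curves, Pb = 537 - Q and Ps = 358/3 + (1/3)Q; the wedge Ps − Pb = 2 gives 358/3 + (1/3)Q − (537 - Q) = 2, so Q' = 314.75.
Then Pb = 537 − 1·314.75 = 222.25 and Ps = 358/3 + (1/3)·314.75 = 224.25.
ΔCS = ½(313.25 + 314.75)(223.75 − 222.25) = 471; ΔPS = ½(313.25 + 314.75)(224.25 − 223.75) = 157.
Government spending = 2 × 314.75 = 629.5.
Net change = 471 + 157 − 629.5 = -1.5. The loss equals the DWL triangle ½·2·1.5.

Net change in total surplus = -1.5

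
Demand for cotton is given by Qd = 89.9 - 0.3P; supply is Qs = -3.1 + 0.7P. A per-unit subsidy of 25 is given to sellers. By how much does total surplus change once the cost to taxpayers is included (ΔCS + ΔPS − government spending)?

Net change in total surplus = -65.625

Pre-subsidy: 89.9 - 0.3P = -3.1 + 0.7P gives P* = 93, Q* = 62.
With the subsidy, sellers receive Ps = Pb + 25 for each unit, where Pb is the price buyers pay.
Supply in terms of Pb becomes Qs = -3.1 + 0.7(Pb + 25) = 14.4 + 0.7Pb. Setting this equal to demand: 89.9 - 0.3Pb = 14.4 + 0.7Pb, so Pb = 75.5.
Sellers receive Ps = 75.5 + 25 = 100.5; Q' = 89.9 − 0.3·75.5 = 67.25.
ΔCS = ½(62 + 67.25)(93 − 75.5) = 1130.9375; ΔPS = ½(62 + 67.25)(100.5 − 93) = 484.6875.
Government spending = 25 × 67.25 = 1681.25.
Net change = 1130.9375 + 484.6875 − 1681.25 = -65.625. The loss equals the DWL triangle ½·25·5.25.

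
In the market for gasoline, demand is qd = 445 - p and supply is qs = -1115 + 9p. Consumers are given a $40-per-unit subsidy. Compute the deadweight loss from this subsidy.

Deadweight loss = $720

Pre-subsidy: 445 - p = -1115 + 9p gives p* = 156, q* = 289.
With the rebate, buyers effectively pay pb = ps − 40, where ps is the price sellers receive.
Demand in terms of ps becomes qd = 445 − 1(ps − 40) = 485 - ps. Setting this equal to supply: 485 - ps = -1115 + 9ps, so ps = 160.
Buyers pay pb = 160 − 40 = 120; q' = -1115 + 9·160 = 325.
The subsidy expands output by 325 − 289 = 36 past the efficient level; on those units the gap between marginal cost and willingness to pay runs from 0 up to 40.
DWL = ½ × 40 × 36 = 720.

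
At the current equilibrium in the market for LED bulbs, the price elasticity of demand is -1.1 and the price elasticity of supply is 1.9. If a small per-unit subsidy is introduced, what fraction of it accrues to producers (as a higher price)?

For a small subsidy around the equilibrium, the benefit split depends on the relative slopes, which at a point are proportional to the elasticities.
Buyer share = εs/(εs + |εd|) = 1.9/(1.9 + 1.1) = 19/30; seller share = |εd|/(εs + |εd|) = 11/30.
So producers capture 11/30 of the subsidy.

Producer share = 11/30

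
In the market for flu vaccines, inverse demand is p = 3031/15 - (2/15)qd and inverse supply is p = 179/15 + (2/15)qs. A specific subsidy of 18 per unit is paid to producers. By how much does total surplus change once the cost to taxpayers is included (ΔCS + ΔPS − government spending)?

Pre-subsidy: 3031/15 - (2/15)q = 179/15 + (2/15)q gives q* = 713 and p* = 107.
With the subsidy, sellers receive ps = pb + 18 for each unit, where pb is the price buyers pay.
On the curves, pb = 3031/15 - (2/15)q and ps = 179/15 + (2/15)q; the wedge ps − pb = 18 gives 179/15 + (2/15)q − (3031/15 - (2/15)q) = 18, so q' = 780.5.
Then pb = 3031/15 − (2/15)·780.5 = 98 and ps = 179/15 + (2/15)·780.5 = 116.
ΔCS = ½(713 + 780.5)(107 − 98) = 6720.75; ΔPS = ½(713 + 780.5)(116 − 107) = 6720.75.
Government spending = 18 × 780.5 = 14049.
Net change = 6720.75 + 6720.75 − 14049 = -607.5. The loss equals the DWL triangle ½·18·67.5.

Net change in total surplus = -607.5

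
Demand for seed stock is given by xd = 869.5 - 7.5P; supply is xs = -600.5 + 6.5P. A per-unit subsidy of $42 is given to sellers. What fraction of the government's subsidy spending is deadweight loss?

Pre-subsidy: 869.5 - 7.5P = -600.5 + 6.5P gives P* = 105, x* = 82.
With the subsidy, sellers receive Ps = Pb + 42 for each unit, where Pb is the price buyers pay.
Supply in terms of Pb becomes xs = -600.5 + 6.5(Pb + 42) = -327.5 + 6.5Pb. Setting this equal to demand: 869.5 - 7.5Pb = -327.5 + 6.5Pb, so Pb = 85.5.
Sellers receive Ps = 85.5 + 42 = 127.5; x' = 869.5 − 7.5·85.5 = 228.25.
ΔCS = ½(82 + 228.25)(105 − 85.5) = 3024.9375; ΔPS = ½(82 + 228.25)(127.5 − 105) = 3490.3125.
Government spending = 42 × 228.25 = 9586.5.
DWL = ½ × 42 × (228.25 − 82) = 3071.25; fraction = 3071.25 / 9586.5 = 585/1826.

DWL / government spending = 585/1826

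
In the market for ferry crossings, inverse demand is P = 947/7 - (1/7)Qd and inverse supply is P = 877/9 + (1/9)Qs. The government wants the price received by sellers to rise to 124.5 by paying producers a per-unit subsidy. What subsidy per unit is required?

At a seller price of 124.5, quantity supplied is -877 + 9·124.5 = 243.5.
Buyers absorb 243.5 only when they pay Pb = 947/7 − (1/7)·243.5 = 100.5.
s = Ps − Pb = 124.5 − 100.5 = 24.

Required subsidy s = 24 per unit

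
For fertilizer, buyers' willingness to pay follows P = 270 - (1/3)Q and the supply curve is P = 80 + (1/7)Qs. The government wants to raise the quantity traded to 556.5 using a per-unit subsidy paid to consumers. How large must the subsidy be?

Required subsidy s = 75 per unit

At Q = 556.5, from the demand curve buyers pay Pb = 270 − (1/3)·556.5 = 84.5; from the supply curve sellers need Ps = 80 + (1/7)·556.5 = 159.5.
The subsidy must fill the gap: s = Ps − Pb = 159.5 − 84.5 = 75.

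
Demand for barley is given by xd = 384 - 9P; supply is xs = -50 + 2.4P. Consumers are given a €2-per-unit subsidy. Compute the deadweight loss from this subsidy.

Deadweight loss = 72/19

Pre-subsidy: 384 - 9P = -50 + 2.4P gives P* = 2170/57, x* = 786/19.
With the rebate, buyers effectively pay Pb = Ps − 2, where Ps is the price sellers receive.
Demand in terms of Ps becomes xd = 384 − 9(Ps − 2) = 402 - 9Ps. Setting this equal to supply: 402 - 9Ps = -50 + 2.4Ps, so Ps = 2260/57.
Buyers pay Pb = 2260/57 − 2 = 2146/57; x' = -50 + 2.4·(2260/57) = 858/19.
The subsidy expands output by 858/19 − 786/19 = 72/19 past the efficient level; on those units the gap between marginal cost and willingness to pay runs from 0 up to 2.
DWL = ½ × 2 × 72/19 = 72/19.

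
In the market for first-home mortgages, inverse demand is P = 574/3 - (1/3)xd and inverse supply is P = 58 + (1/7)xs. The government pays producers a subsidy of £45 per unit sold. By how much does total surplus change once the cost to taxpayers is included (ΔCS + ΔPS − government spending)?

Net change in total surplus = -£2126.25

Pre-subsidy: 574/3 - (1/3)x = 58 + (1/7)x gives x* = 280 and P* = 98.
With the subsidy, sellers receive Ps = Pb + 45 for each unit, where Pb is the price buyers pay.
On the curves, Pb = 574/3 - (1/3)x and Ps = 58 + (1/7)x; the wedge Ps − Pb = 45 gives 58 + (1/7)x − (574/3 - (1/3)x) = 45, so x' = 374.5.
Then Pb = 574/3 − (1/3)·374.5 = 66.5 and Ps = 58 + (1/7)·374.5 = 111.5.
ΔCS = ½(280 + 374.5)(98 − 66.5) = 10308.375; ΔPS = ½(280 + 374.5)(111.5 − 98) = 4417.875.
Government spending = 45 × 374.5 = 16852.5.
Net change = 10308.375 + 4417.875 − 16852.5 = -2126.25. The loss equals the DWL triangle ½·45·94.5.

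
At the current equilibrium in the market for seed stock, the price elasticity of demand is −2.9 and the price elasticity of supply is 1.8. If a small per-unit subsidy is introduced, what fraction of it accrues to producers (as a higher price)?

Producer share = 29/47

For a small subsidy around the equilibrium, the benefit split depends on the relative slopes, which at a point are proportional to the elasticities.
Buyer share = εs/(εs + |εd|) = 1.8/(1.8 + 2.9) = 18/47; seller share = |εd|/(εs + |εd|) = 29/47.
So producers capture 29/47 of the subsidy.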